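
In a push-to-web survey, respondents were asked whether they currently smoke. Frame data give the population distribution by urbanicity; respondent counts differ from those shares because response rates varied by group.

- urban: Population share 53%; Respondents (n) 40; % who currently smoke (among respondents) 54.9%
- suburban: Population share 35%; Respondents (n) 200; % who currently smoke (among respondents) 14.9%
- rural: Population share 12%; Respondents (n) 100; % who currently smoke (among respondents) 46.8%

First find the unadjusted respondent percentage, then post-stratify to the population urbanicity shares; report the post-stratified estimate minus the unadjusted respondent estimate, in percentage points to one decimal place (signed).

+10.9 percentage points

Unadjusted (pooled respondent) estimate weights by respondent counts:
  (40/340)×54.9 + (200/340)×14.9 + (100/340)×46.8 = 28.9882%
Post-stratifying to population shares instead:
  0.53×54.9 + 0.35×14.9 + 0.12×46.8 = 39.928%
Difference = 39.928 − 28.9882 = 10.9398 pp.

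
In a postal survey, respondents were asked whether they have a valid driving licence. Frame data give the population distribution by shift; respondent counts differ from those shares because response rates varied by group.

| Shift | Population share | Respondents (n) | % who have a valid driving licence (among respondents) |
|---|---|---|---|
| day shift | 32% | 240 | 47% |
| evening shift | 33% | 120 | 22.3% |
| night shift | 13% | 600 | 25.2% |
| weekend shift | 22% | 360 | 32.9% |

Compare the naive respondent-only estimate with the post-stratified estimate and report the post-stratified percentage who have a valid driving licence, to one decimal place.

32.9%

Unadjusted (pooled respondent) estimate weights by respondent counts:
  (240/1320)×47 + (120/1320)×22.3 + (600/1320)×25.2 + (360/1320)×32.9 = 31%
Reweighting by population shift shares:
  0.32×47 + 0.33×22.3 + 0.13×25.2 + 0.22×32.9 = 32.913%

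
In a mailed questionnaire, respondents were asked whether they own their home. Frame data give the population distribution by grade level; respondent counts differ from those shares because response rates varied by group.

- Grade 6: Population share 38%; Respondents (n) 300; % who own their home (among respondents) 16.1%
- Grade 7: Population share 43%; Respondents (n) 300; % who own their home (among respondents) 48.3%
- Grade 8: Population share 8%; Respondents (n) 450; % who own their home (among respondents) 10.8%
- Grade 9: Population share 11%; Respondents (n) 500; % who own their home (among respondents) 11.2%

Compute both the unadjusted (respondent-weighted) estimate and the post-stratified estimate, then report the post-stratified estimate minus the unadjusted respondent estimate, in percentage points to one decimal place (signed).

Naive respondent-only estimate (weights = respondent counts):
  (300/1550)×16.1 + (300/1550)×48.3 + (450/1550)×10.8 + (500/1550)×11.2 = 19.2129%
Post-stratified estimate weights by population shares:
  0.38×16.1 + 0.43×48.3 + 0.08×10.8 + 0.11×11.2 = 28.983%
Difference = 28.983 − 19.2129 = 9.7701 pp.

+9.8 percentage points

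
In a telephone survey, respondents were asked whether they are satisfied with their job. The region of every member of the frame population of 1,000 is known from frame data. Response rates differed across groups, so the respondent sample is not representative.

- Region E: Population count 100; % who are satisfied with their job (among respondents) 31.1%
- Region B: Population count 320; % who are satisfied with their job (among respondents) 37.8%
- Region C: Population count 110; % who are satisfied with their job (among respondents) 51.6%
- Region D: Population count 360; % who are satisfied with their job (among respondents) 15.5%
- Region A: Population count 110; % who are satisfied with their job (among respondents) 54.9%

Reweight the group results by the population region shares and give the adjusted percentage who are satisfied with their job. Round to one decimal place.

32.5%

Each cell contributes population-share × respondent value:
  Region E: (100/1,000) × 31.1 = 3.11
  Region B: (320/1,000) × 37.8 = 12.096
  Region C: (110/1,000) × 51.6 = 5.676
  Region D: (360/1,000) × 15.5 = 5.58
  Region A: (110/1,000) × 54.9 = 6.039
Post-stratified estimate = 32.501 → 32.5%.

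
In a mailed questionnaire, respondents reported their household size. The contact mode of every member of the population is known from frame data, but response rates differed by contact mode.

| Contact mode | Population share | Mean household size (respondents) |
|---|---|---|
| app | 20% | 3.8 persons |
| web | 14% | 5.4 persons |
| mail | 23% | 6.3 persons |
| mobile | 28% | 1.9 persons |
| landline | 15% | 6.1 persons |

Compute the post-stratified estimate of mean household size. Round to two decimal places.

Reweight to the known contact mode distribution:
  app: 0.2 × 3.8 = 0.76
  web: 0.14 × 5.4 = 0.756
  mail: 0.23 × 6.3 = 1.449
  mobile: 0.28 × 1.9 = 0.532
  landline: 0.15 × 6.1 = 0.915
Post-stratified estimate = 4.412 → 4.41.

4.41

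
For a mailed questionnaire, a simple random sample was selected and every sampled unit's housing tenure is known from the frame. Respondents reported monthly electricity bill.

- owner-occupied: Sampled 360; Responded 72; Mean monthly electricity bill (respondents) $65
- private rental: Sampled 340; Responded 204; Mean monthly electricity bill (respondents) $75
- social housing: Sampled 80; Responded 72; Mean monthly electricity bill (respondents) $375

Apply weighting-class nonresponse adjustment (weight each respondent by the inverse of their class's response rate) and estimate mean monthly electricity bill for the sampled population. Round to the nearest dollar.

$101

Class response rates: owner-occupied 72/360 = 20%, private rental 204/340 = 60%, social housing 72/80 = 90%.
With weight = n_sampled/n_responded per class, the weighted class total is n_sampled:
  owner-occupied: 360 × 65 = 23,400
  private rental: 340 × 75 = 25,500
  social housing: 80 × 375 = 30,000
Adjusted estimate = 78,900 / 780 = 101.154 → $101.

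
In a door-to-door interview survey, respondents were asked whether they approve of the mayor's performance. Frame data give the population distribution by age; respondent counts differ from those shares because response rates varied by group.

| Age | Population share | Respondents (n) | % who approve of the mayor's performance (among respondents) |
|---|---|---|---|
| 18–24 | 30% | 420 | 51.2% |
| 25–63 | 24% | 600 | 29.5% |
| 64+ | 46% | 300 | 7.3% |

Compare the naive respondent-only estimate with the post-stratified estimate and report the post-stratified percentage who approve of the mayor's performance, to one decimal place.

25.8%

Naive respondent-only estimate (weights = respondent counts):
  (420/1320)×51.2 + (600/1320)×29.5 + (300/1320)×7.3 = 31.3591%
Reweighting by population age shares:
  0.3×51.2 + 0.24×29.5 + 0.46×7.3 = 25.798%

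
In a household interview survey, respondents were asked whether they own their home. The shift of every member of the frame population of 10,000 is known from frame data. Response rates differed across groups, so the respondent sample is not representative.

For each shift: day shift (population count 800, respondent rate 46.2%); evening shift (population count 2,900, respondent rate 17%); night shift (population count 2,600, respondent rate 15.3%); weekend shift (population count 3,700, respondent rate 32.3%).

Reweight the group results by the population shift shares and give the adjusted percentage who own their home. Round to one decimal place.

Weight each group's respondent value by its population share:
  day shift: (800/10,000) × 46.2 = 3.696
  evening shift: (2,900/10,000) × 17 = 4.93
  night shift: (2,600/10,000) × 15.3 = 3.978
  weekend shift: (3,700/10,000) × 32.3 = 11.951
Post-stratified estimate = 24.555 → 24.6%.

24.6%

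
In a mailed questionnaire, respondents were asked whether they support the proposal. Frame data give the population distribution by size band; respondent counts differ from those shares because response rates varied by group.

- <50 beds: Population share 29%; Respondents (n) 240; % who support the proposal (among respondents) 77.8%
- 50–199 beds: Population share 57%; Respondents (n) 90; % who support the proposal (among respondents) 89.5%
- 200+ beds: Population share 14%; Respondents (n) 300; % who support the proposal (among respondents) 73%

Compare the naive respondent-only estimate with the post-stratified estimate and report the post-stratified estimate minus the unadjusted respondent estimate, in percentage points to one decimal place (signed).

+6.6 percentage points

Without adjustment, the pooled respondent share is:
  (240/630)×77.8 + (90/630)×89.5 + (300/630)×73 = 77.1857%
Reweighting by population size band shares:
  0.29×77.8 + 0.57×89.5 + 0.14×73 = 83.797%
Difference = 83.797 − 77.1857 = 6.6113 pp.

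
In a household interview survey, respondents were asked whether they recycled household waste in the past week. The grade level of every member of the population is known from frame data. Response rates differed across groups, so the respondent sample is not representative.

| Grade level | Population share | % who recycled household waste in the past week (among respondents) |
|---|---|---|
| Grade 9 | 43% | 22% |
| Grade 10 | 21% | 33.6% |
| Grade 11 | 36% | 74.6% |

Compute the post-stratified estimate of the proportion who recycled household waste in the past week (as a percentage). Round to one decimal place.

43.4%

Reweight to the known grade level distribution:
  Grade 9: 0.43 × 22 = 9.46
  Grade 10: 0.21 × 33.6 = 7.056
  Grade 11: 0.36 × 74.6 = 26.856
Post-stratified estimate = 43.372 → 43.4%.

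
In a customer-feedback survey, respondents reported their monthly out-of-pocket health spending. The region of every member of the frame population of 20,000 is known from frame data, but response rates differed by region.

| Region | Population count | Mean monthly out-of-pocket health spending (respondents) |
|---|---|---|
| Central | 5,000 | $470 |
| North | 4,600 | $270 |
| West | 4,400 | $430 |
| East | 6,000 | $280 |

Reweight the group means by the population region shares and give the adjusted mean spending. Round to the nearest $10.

Weight each group's respondent value by its population share:
  Central: (5,000/20,000) × 470 = 117.5
  North: (4,600/20,000) × 270 = 62.1
  West: (4,400/20,000) × 430 = 94.6
  East: (6,000/20,000) × 280 = 84
Post-stratified estimate = 358.2 → $360.

$360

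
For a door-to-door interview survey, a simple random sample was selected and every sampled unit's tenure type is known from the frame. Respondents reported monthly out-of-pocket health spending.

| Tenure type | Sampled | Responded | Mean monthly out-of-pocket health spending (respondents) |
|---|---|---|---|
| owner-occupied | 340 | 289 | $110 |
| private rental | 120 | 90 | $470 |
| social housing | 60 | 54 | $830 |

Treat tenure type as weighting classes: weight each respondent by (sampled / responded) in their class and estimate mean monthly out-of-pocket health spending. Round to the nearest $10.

$280

Class response rates: owner-occupied 289/340 = 85%, private rental 90/120 = 75%, social housing 54/60 = 90%.
Weighting each respondent by the inverse class response rate inflates each class back to its sampled size, so the class weight is n_sampled:
  owner-occupied: 340 × 110 = 37,400
  private rental: 120 × 470 = 56,400
  social housing: 60 × 830 = 49,800
Adjusted estimate = 143,600 / 520 = 276.154 → $280.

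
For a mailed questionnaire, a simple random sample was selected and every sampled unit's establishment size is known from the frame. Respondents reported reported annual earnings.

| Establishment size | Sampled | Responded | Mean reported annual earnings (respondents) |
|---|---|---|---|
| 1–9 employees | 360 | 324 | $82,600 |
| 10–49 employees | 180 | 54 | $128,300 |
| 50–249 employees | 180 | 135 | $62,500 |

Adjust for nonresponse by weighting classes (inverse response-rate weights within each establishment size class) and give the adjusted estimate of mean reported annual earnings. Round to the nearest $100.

$89,000

Class response rates: 1–9 employees 324/360 = 90%, 10–49 employees 54/180 = 30%, 50–249 employees 135/180 = 75%.
Weighting each respondent by the inverse class response rate inflates each class back to its sampled size, so the class weight is n_sampled:
  1–9 employees: 360 × 82,600 = 29,736,000
  10–49 employees: 180 × 128,300 = 23,094,000
  50–249 employees: 180 × 62,500 = 11,250,000
Adjusted estimate = 64,080,000 / 720 = 89,000 → $89,000.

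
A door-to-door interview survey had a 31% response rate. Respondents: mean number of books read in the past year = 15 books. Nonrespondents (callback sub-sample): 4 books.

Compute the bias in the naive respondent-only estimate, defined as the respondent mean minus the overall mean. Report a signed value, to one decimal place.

Nonresponse fraction = 1 − 0.31 = 0.69.
Bias = (nonresponse fraction) × (respondent mean − nonrespondent mean)
     = 0.69 × (15 − 4) = 0.69 × 11 = 7.59.

+7.6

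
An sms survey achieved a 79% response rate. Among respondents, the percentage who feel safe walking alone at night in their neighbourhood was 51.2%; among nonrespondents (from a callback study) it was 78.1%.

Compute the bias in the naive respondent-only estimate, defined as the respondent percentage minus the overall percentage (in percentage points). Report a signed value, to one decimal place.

-5.6 percentage points

Nonresponse fraction = 1 − 0.79 = 0.21.
Bias = (nonresponse fraction) × (respondent percentage − nonrespondent percentage)
     = 0.21 × (51.2 − 78.1) = 0.21 × -26.9 = -5.649.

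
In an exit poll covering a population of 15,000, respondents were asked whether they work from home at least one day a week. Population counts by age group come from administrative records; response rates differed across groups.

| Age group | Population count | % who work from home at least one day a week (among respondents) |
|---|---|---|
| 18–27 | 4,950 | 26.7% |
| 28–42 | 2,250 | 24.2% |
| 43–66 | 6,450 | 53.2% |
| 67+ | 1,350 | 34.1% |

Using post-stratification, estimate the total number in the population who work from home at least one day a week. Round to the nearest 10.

5,760

Each cell contributes its population count × the respondent rate:
  18–27: 4,950 × 26.7% = 1321.65
  28–42: 2,250 × 24.2% = 544.5
  43–66: 6,450 × 53.2% = 3431.4
  67+: 1,350 × 34.1% = 460.35
Estimated total = 5757.9 → 5,760.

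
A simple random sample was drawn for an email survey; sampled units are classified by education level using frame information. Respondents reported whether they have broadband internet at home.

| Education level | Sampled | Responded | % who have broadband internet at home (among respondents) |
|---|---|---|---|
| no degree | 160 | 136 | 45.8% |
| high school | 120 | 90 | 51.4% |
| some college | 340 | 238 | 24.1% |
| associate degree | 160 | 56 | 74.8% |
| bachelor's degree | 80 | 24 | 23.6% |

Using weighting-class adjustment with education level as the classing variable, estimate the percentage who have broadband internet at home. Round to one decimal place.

Class response rates: no degree 136/160 = 85%, high school 90/120 = 75%, some college 238/340 = 70%, associate degree 56/160 = 35%, bachelor's degree 24/80 = 30%.
Inverse-response-rate weighting restores each class to its sampled count, so class totals weight by n_sampled:
  no degree: 160 × 45.8 = 7328
  high school: 120 × 51.4 = 6168
  some college: 340 × 24.1 = 8194
  associate degree: 160 × 74.8 = 11,968
  bachelor's degree: 80 × 23.6 = 1888
Adjusted estimate = 35,546 / 860 = 41.3326 → 41.3%.

41.3%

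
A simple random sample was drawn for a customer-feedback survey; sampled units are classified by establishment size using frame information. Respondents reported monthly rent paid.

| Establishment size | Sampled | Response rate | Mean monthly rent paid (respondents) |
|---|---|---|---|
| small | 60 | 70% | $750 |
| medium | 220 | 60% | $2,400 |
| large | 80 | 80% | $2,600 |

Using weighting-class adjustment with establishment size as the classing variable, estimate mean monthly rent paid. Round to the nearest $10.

$2,170

Weighting each respondent by the inverse class response rate inflates each class back to its sampled size, so the class weight is n_sampled:
  small: 60 × 750 = 45,000
  medium: 220 × 2400 = 528,000
  large: 80 × 2600 = 208,000
Adjusted estimate = 781,000 / 360 = 2169.44 → $2,170.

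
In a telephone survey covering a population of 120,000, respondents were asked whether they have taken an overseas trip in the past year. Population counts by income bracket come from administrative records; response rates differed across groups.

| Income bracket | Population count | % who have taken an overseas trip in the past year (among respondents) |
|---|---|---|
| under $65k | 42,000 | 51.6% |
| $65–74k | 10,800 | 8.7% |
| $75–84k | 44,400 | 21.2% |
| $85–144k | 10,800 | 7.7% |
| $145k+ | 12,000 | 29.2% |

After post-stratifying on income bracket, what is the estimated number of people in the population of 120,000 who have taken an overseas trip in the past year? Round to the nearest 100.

36,400

Estimated count per cell = population count × respondent percentage:
  under $65k: 42,000 × 51.6% = 21,672
  $65–74k: 10,800 × 8.7% = 939.6
  $75–84k: 44,400 × 21.2% = 9412.8
  $85–144k: 10,800 × 7.7% = 831.6
  $145k+: 12,000 × 29.2% = 3504
Estimated total = 36,360 → 36,400.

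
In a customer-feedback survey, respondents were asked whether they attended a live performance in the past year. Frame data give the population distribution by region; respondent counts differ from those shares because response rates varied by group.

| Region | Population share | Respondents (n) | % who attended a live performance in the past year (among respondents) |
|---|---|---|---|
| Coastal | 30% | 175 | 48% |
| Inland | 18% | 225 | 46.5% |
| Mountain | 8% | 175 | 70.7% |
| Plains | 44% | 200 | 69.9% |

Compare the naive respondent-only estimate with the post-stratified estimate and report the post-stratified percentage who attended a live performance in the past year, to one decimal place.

Without adjustment, the pooled respondent share is:
  (175/775)×48 + (225/775)×46.5 + (175/775)×70.7 + (200/775)×69.9 = 58.3419%
Reweighting by population region shares:
  0.3×48 + 0.18×46.5 + 0.08×70.7 + 0.44×69.9 = 59.182%

59.2%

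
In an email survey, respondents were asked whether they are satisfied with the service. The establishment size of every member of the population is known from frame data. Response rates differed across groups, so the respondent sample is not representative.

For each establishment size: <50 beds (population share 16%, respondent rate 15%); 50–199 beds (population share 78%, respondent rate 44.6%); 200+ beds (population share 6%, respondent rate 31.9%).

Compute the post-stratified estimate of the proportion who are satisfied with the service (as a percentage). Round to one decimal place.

39.1%

Post-stratification weights by population share, not respondent share:
  <50 beds: 0.16 × 15 = 2.4
  50–199 beds: 0.78 × 44.6 = 34.788
  200+ beds: 0.06 × 31.9 = 1.914
Post-stratified estimate = 39.102 → 39.1%.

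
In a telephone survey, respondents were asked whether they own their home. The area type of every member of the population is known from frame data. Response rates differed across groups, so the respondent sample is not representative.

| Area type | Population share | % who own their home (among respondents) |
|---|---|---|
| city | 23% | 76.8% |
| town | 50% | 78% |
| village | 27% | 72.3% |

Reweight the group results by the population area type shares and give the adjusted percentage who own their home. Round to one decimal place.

76.2%

Post-stratification weights by population share, not respondent share:
  city: 0.23 × 76.8 = 17.664
  town: 0.5 × 78 = 39
  village: 0.27 × 72.3 = 19.521
Post-stratified estimate = 76.185 → 76.2%.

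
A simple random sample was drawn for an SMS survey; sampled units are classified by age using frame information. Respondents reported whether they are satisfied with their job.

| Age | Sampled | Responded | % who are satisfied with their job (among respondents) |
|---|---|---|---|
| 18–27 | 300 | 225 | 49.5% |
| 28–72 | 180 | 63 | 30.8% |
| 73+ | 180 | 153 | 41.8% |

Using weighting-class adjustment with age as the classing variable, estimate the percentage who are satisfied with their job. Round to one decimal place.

Response rates by class: 18–27 225/300 = 75%, 28–72 63/180 = 35%, 73+ 153/180 = 85%.
With weight = n_sampled/n_responded per class, the weighted class total is n_sampled:
  18–27: 300 × 49.5 = 14,850
  28–72: 180 × 30.8 = 5544
  73+: 180 × 41.8 = 7524
Adjusted estimate = 27,918 / 660 = 42.3 → 42.3%.

42.3%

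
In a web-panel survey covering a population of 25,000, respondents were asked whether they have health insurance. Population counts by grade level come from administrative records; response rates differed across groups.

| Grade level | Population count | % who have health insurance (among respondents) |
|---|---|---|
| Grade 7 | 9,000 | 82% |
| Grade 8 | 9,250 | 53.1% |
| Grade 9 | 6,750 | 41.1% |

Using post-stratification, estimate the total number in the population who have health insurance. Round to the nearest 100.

15,100

Each cell contributes its population count × the respondent rate:
  Grade 7: 9,000 × 82% = 7380
  Grade 8: 9,250 × 53.1% = 4911.75
  Grade 9: 6,750 × 41.1% = 2774.25
Estimated total = 15,066 → 15,100.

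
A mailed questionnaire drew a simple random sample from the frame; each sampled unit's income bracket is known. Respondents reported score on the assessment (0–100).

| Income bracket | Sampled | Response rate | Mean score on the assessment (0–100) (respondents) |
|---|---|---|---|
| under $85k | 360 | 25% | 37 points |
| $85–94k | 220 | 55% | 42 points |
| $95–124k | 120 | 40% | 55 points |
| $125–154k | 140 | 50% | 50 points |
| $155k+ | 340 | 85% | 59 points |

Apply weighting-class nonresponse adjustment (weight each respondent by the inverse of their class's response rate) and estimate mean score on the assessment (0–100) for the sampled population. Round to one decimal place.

Each respondent's weight = sampled/responded in their class; summing within a class gives n_sampled, so:
  under $85k: 360 × 37 = 13,320
  $85–94k: 220 × 42 = 9240
  $95–124k: 120 × 55 = 6600
  $125–154k: 140 × 50 = 7000
  $155k+: 340 × 59 = 20,060
Adjusted estimate = 56,220 / 1,180 = 47.6441 → 47.6.

47.6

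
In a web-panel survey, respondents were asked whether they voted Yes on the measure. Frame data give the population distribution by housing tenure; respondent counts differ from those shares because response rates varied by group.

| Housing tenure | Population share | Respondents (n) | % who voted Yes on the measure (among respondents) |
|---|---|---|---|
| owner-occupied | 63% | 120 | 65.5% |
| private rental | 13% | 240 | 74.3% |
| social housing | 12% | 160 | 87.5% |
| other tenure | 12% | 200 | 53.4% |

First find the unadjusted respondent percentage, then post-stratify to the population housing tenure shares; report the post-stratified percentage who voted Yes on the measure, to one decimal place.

Unadjusted (pooled respondent) estimate weights by respondent counts:
  (120/720)×65.5 + (240/720)×74.3 + (160/720)×87.5 + (200/720)×53.4 = 69.9611%
Post-stratifying to population shares instead:
  0.63×65.5 + 0.13×74.3 + 0.12×87.5 + 0.12×53.4 = 67.832%

67.8%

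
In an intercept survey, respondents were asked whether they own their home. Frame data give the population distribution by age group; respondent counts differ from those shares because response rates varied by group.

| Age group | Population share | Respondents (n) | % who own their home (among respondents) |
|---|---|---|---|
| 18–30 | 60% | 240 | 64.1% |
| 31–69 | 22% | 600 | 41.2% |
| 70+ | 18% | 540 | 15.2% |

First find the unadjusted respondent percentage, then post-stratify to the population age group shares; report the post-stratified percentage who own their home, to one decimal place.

Unadjusted (pooled respondent) estimate weights by respondent counts:
  (240/1380)×64.1 + (600/1380)×41.2 + (540/1380)×15.2 = 35.0087%
Reweighting by population age group shares:
  0.6×64.1 + 0.22×41.2 + 0.18×15.2 = 50.26%

50.3%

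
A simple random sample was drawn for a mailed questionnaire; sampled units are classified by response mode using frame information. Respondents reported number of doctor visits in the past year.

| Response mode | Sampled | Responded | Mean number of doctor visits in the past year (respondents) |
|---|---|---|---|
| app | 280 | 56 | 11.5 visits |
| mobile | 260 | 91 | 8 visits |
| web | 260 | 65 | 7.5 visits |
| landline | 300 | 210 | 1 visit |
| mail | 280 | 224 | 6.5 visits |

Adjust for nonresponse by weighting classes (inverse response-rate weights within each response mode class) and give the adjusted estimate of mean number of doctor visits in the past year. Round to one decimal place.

6.8

Class response rates: app 56/280 = 20%, mobile 91/260 = 35%, web 65/260 = 25%, landline 210/300 = 70%, mail 224/280 = 80%.
Weighting each respondent by the inverse class response rate inflates each class back to its sampled size, so the class weight is n_sampled:
  app: 280 × 11.5 = 3220
  mobile: 260 × 8 = 2080
  web: 260 × 7.5 = 1950
  landline: 300 × 1 = 300
  mail: 280 × 6.5 = 1820
Adjusted estimate = 9370 / 1,380 = 6.78986 → 6.8.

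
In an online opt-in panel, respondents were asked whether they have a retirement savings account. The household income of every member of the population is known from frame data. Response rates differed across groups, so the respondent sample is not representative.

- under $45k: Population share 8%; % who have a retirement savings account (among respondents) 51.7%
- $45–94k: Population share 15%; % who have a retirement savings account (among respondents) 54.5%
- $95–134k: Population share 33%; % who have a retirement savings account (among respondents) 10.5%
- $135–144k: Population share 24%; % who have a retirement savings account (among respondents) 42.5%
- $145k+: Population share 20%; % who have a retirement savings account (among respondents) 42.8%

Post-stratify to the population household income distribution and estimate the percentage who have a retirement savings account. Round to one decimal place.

Reweight to the known household income distribution:
  under $45k: 0.08 × 51.7 = 4.136
  $45–94k: 0.15 × 54.5 = 8.175
  $95–134k: 0.33 × 10.5 = 3.465
  $135–144k: 0.24 × 42.5 = 10.2
  $145k+: 0.2 × 42.8 = 8.56
Post-stratified estimate = 34.536 → 34.5%.

34.5%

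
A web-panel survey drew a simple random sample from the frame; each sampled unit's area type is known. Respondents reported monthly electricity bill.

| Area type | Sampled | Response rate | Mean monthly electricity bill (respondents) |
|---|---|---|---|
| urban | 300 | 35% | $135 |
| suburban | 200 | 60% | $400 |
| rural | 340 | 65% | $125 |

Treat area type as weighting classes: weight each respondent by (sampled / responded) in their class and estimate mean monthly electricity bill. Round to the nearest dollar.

$194

With weight = n_sampled/n_responded per class, the weighted class total is n_sampled:
  urban: 300 × 135 = 40,500
  suburban: 200 × 400 = 80,000
  rural: 340 × 125 = 42,500
Adjusted estimate = 163,000 / 840 = 194.048 → $194.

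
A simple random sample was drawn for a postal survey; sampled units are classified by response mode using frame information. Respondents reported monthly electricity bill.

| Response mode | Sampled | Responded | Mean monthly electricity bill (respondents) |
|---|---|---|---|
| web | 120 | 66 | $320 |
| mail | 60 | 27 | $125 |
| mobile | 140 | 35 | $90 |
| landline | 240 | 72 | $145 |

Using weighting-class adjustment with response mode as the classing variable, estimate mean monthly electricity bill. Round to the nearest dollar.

Response rates by class: web 66/120 = 55%, mail 27/60 = 45%, mobile 35/140 = 25%, landline 72/240 = 30%.
Inverse-response-rate weighting restores each class to its sampled count, so class totals weight by n_sampled:
  web: 120 × 320 = 38,400
  mail: 60 × 125 = 7500
  mobile: 140 × 90 = 12,600
  landline: 240 × 145 = 34,800
Adjusted estimate = 93,300 / 560 = 166.607 → $167.

$167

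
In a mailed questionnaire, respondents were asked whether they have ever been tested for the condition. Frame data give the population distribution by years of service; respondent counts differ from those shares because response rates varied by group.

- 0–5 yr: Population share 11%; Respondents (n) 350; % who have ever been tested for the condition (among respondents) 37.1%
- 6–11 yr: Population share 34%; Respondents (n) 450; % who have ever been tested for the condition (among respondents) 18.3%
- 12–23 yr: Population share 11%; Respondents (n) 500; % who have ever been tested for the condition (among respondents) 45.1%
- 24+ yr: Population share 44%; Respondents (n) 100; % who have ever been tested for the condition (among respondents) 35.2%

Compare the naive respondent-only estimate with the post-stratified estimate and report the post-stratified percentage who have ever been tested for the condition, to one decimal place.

30.8%

Unadjusted (pooled respondent) estimate weights by respondent counts:
  (350/1400)×37.1 + (450/1400)×18.3 + (500/1400)×45.1 + (100/1400)×35.2 = 33.7786%
Post-stratified estimate weights by population shares:
  0.11×37.1 + 0.34×18.3 + 0.11×45.1 + 0.44×35.2 = 30.752%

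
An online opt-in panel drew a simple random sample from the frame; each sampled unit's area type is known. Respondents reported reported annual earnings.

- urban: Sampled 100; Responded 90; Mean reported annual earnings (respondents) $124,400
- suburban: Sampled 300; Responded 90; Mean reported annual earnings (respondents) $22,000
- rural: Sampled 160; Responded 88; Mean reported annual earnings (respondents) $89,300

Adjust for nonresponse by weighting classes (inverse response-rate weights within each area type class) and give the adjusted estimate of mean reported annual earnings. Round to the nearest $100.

$59,500

Class response rates: urban 90/100 = 90%, suburban 90/300 = 30%, rural 88/160 = 55%.
With weight = n_sampled/n_responded per class, the weighted class total is n_sampled:
  urban: 100 × 124,400 = 12,440,000
  suburban: 300 × 22,000 = 6,600,000
  rural: 160 × 89,300 = 14,288,000
Adjusted estimate = 33,328,000 / 560 = 59514.3 → $59,500.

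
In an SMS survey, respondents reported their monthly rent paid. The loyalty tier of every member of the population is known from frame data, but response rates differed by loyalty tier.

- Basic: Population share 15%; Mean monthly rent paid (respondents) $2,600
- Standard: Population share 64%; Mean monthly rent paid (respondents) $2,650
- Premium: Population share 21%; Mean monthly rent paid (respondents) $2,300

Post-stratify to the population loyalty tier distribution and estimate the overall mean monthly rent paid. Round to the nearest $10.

$2,570

Each cell contributes population-share × respondent value:
  Basic: 0.15 × 2600 = 390
  Standard: 0.64 × 2650 = 1696
  Premium: 0.21 × 2300 = 483
Post-stratified estimate = 2569 → $2,570.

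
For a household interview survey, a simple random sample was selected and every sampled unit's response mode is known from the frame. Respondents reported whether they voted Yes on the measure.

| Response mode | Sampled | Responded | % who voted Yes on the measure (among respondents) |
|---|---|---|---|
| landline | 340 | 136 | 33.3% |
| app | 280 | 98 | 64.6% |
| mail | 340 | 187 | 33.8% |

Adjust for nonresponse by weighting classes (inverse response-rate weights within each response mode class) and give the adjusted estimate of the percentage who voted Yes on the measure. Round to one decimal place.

Class response rates: landline 136/340 = 40%, app 98/280 = 35%, mail 187/340 = 55%.
Each respondent's weight = sampled/responded in their class; summing within a class gives n_sampled, so:
  landline: 340 × 33.3 = 11322
  app: 280 × 64.6 = 18,088
  mail: 340 × 33.8 = 11492
Adjusted estimate = 40,902 / 960 = 42.6063 → 42.6%.

42.6%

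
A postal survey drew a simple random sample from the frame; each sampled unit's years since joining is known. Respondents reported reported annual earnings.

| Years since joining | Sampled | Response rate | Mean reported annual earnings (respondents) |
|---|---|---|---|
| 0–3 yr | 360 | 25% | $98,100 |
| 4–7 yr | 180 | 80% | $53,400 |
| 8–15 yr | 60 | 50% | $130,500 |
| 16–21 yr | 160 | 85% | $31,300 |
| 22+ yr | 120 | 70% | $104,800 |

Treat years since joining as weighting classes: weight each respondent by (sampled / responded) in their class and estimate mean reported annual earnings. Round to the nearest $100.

Inverse-response-rate weighting restores each class to its sampled count, so class totals weight by n_sampled:
  0–3 yr: 360 × 98,100 = 35,316,000
  4–7 yr: 180 × 53,400 = 9,612,000
  8–15 yr: 60 × 130,500 = 7,830,000
  16–21 yr: 160 × 31,300 = 5,008,000
  22+ yr: 120 × 104,800 = 12,576,000
Adjusted estimate = 70,342,000 / 880 = 79934.1 → $79,900.

$79,900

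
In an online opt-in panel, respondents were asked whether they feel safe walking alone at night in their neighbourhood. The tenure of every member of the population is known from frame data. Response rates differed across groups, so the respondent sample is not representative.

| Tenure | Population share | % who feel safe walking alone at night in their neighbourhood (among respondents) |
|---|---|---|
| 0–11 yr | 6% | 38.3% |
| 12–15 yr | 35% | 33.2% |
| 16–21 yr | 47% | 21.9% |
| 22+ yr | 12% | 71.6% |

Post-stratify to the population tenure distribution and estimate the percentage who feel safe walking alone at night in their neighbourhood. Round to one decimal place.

32.8%

Each cell contributes population-share × respondent value:
  0–11 yr: 0.06 × 38.3 = 2.298
  12–15 yr: 0.35 × 33.2 = 11.62
  16–21 yr: 0.47 × 21.9 = 10.293
  22+ yr: 0.12 × 71.6 = 8.592
Post-stratified estimate = 32.803 → 32.8%.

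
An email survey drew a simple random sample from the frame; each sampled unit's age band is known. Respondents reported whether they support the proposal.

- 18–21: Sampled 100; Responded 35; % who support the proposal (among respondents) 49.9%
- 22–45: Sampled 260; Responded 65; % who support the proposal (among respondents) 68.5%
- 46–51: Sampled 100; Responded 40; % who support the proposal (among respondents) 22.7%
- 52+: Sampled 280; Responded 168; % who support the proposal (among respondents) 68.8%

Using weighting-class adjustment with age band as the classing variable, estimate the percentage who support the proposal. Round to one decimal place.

Class response rates: 18–21 35/100 = 35%, 22–45 65/260 = 25%, 46–51 40/100 = 40%, 52+ 168/280 = 60%.
Inverse-response-rate weighting restores each class to its sampled count, so class totals weight by n_sampled:
  18–21: 100 × 49.9 = 4990
  22–45: 260 × 68.5 = 17,810
  46–51: 100 × 22.7 = 2270
  52+: 280 × 68.8 = 19,264
Adjusted estimate = 44,334 / 740 = 59.9108 → 59.9%.

59.9%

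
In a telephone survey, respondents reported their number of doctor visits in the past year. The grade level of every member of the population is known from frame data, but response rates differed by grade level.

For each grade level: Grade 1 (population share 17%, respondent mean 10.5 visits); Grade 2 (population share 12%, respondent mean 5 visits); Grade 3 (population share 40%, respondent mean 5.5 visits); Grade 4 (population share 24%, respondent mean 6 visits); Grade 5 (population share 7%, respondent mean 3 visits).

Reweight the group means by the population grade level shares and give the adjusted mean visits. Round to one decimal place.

Post-stratification weights by population share, not respondent share:
  Grade 1: 0.17 × 10.5 = 1.785
  Grade 2: 0.12 × 5 = 0.6
  Grade 3: 0.4 × 5.5 = 2.2
  Grade 4: 0.24 × 6 = 1.44
  Grade 5: 0.07 × 3 = 0.21
Post-stratified estimate = 6.235 → 6.2.

6.2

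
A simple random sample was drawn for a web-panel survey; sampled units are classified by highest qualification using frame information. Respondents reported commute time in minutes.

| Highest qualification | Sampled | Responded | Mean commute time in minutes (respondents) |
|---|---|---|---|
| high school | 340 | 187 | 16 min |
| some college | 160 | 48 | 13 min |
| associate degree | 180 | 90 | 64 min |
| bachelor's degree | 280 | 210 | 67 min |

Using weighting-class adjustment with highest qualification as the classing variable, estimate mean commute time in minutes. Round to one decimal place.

39.4

Response rates by class: high school 187/340 = 55%, some college 48/160 = 30%, associate degree 90/180 = 50%, bachelor's degree 210/280 = 75%.
Weighting each respondent by the inverse class response rate inflates each class back to its sampled size, so the class weight is n_sampled:
  high school: 340 × 16 = 5440
  some college: 160 × 13 = 2080
  associate degree: 180 × 64 = 11,520
  bachelor's degree: 280 × 67 = 18,760
Adjusted estimate = 37,800 / 960 = 39.375 → 39.4.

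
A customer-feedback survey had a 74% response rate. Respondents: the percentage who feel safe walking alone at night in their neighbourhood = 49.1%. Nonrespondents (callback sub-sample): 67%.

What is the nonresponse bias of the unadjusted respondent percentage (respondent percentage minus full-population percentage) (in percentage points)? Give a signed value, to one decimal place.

Nonresponse fraction = 1 − 0.74 = 0.26.
Bias = (nonresponse fraction) × (respondent percentage − nonrespondent percentage)
     = 0.26 × (49.1 − 67) = 0.26 × -17.9 = -4.654.

-4.7 percentage points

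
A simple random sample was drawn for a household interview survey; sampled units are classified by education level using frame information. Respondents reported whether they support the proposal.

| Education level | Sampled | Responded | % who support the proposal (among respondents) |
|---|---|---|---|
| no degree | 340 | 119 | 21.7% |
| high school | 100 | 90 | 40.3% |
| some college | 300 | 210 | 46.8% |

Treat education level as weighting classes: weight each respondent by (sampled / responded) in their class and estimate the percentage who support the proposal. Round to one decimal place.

34.4%

Response rates by class: no degree 119/340 = 35%, high school 90/100 = 90%, some college 210/300 = 70%.
Weighting each respondent by the inverse class response rate inflates each class back to its sampled size, so the class weight is n_sampled:
  no degree: 340 × 21.7 = 7378
  high school: 100 × 40.3 = 4030
  some college: 300 × 46.8 = 14,040
Adjusted estimate = 25,448 / 740 = 34.3892 → 34.4%.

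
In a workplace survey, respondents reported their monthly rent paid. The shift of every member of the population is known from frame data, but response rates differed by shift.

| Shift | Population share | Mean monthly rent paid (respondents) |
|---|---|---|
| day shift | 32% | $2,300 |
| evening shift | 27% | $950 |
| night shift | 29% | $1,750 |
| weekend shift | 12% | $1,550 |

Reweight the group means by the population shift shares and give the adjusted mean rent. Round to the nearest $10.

Weight each group's respondent value by its population share:
  day shift: 0.32 × 2300 = 736
  evening shift: 0.27 × 950 = 256.5
  night shift: 0.29 × 1750 = 507.5
  weekend shift: 0.12 × 1550 = 186
Post-stratified estimate = 1686 → $1,690.

$1,690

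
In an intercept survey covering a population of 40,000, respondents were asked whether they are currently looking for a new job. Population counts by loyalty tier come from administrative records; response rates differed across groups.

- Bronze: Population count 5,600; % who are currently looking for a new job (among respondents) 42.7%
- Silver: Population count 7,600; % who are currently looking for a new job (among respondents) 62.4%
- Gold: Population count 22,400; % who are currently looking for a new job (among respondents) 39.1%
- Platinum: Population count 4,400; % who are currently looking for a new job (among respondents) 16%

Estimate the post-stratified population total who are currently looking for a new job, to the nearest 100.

16,600

Each cell contributes its population count × the respondent rate:
  Bronze: 5,600 × 42.7% = 2391.2
  Silver: 7,600 × 62.4% = 4742.4
  Gold: 22,400 × 39.1% = 8758.4
  Platinum: 4,400 × 16% = 704
Estimated total = 16,596 → 16,600.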